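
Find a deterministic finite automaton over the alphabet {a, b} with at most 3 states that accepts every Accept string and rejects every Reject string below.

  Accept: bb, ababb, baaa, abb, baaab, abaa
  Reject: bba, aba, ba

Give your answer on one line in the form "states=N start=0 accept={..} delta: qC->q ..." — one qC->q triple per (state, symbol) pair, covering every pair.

Fold the examples into a partial DFA from state 0: repeatedly fix the first undefined (state, symbol) met by the shortest-then-alphabetical prefix, trying targets in increasing order and rejecting any under which an Accept and a Reject string meet in one state with the same remainder; add a state when all current targets are rejected. Accepting states are where Accept strings end.
a: 0a undefined. 0a->0: ok.
b: 0b undefined. 0b->0: no, bb/bba meet in 0. Open state 1: 0b->1.
ba: 1a undefined. 1a->0: no, baaa/aba meet in 0. 1a->1: no, baaa/aba meet in 1. Open state 2: 1a->2.
bb: 1b undefined. 1b->0: no, bb/bba meet in 0. 1b->1: ok.
baa: 2a undefined. 2a->0: ok.
abab: 2b undefined. 2b->0: ok.
All examples now run through 3 states with every (state, symbol) defined. Accept strings end in {0,1}, Reject strings end in {2}; accept={0,1}.

states=3 start=0 accept={0,1} delta: 0a->0 0b->1 1a->2 1b->1 2a->0 2b->0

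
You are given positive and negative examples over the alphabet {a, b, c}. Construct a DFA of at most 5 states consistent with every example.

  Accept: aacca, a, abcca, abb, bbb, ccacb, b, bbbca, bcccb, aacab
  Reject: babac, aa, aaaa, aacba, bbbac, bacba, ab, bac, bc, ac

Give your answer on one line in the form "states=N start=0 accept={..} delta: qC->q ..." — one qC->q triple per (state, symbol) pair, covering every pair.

states=4 start=0 accept={0,1,3} delta: 0a->1 0b->0 0c->2 1a->2 1b->2 1c->2 2a->3 2b->1 2c->2 3a->2 3b->0 3c->2

Fold the examples into a partial DFA from state 0: repeatedly fix the first undefined (state, symbol) met by the shortest-then-alphabetical prefix, trying targets in increasing order and rejecting any under which an Accept and a Reject string meet in one state with the same remainder; add a state when all current targets are rejected. Accepting states are where Accept strings end.
a: 0a undefined. 0a->0: no, a/aa meet in 0. Open state 1: 0a->1.
b: 0b undefined. 0b->0: ok.
c: 0c undefined. 0c->0: no, bbb/bc meet in 0. 0c->1: no, a/bc meet in 1. Open state 2: 0c->2.
aa: 1a undefined. 1a->0: no, bbb/aa meet in 0. 1a->1: no, a/aa meet in 1. 1a->2: ok.
ab: 1b undefined. 1b->0: no, abb/ab meet in 0. 1b->1: no, a/ab meet in 1. 1b->2: ok.
ac: 1c undefined. 1c->0: no, a/bacba meet in 1. 1c->1: no, a/bbbac meet in 1. 1c->2: ok.
cc: 2c undefined. 2c->0: no, a/aacba meet in 1. 2c->1: no, aacca/aacba meet in 2 with "a" left. 2c->2: ok.
aaa: 2a undefined. 2a->0: no, a/aaaa meet in 1. 2a->1: no, aacab/babac meet in 2. 2a->2: no, aacca/babac meet in 2. Open state 3: 2a->3.
abb: 2b undefined. 2b->0: no, a/aacba meet in 1. 2b->1: ok.
aaaa: 3a undefined. 3a->0: no, bbb/aaaa meet in 0. 3a->1: no, a/aaaa meet in 1. 3a->2: ok.
ccac: 3c undefined. 3c->0: no, bbb/babac meet in 0. 3c->1: no, a/babac meet in 1. 3c->2: ok.
aacab: 3b undefined. 3b->0: ok.
All examples now run through 4 states with every (state, symbol) defined. Accept strings end in {0,1,3}, Reject strings end in {2}; accept={0,1,3}.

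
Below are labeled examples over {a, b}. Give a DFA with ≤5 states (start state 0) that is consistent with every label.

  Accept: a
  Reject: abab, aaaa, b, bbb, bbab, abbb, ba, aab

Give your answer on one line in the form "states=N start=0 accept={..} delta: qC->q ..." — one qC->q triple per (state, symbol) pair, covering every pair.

Fold the examples into a partial DFA from state 0: repeatedly fix the first undefined (state, symbol) met by the shortest-then-alphabetical prefix, trying targets in increasing order and rejecting any under which an Accept and a Reject string meet in one state with the same remainder; add a state when all current targets are rejected. Accepting states are where Accept strings end.
a: 0a undefined. 0a->0: no, a/aaaa meet in 0. Open state 1: 0a->1.
b: 0b undefined. 0b->0: no, a/ba meet in 1. 0b->1: no, a/b meet in 1. Open state 2: 0b->2.
aa: 1a undefined. 1a->0: ok.
ab: 1b undefined. 1b->0: ok.
ba: 2a undefined. 2a->0: ok.
bb: 2b undefined. 2b->0: ok.
All examples now run through 3 states with every (state, symbol) defined. Accept strings end in {1}, Reject strings end in {0,2}; accept={1}.

states=3 start=0 accept={1} delta: 0a->1 0b->2 1a->0 1b->0 2a->0 2b->0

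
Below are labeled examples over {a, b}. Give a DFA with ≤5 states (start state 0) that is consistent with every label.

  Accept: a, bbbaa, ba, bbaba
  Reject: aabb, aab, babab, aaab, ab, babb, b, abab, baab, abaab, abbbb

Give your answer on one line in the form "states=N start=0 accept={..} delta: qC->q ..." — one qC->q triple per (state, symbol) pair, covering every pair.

states=2 start=0 accept={0} delta: 0a->0 0b->1 1a->0 1b->1

State merging on the prefix tree: take the shortest (then alphabetical) example prefix whose next move is undefined and point that move at state 0, else 1, else 2, ...; a target is out if some Accept/Reject pair would then sit in one state with the same input left (inseparable). If every existing state is out, open a new one.
a: 0a undefined. 0a->0: ok.
b: 0b undefined. 0b->0: no, a/aabb meet in 0. Open state 1: 0b->1.
ba: 1a undefined. 1a->0: ok.
bb: 1b undefined. 1b->0: no, a/aabb meet in 0. 1b->1: ok.
All examples now run through 2 states with every (state, symbol) defined. Accept strings end in {0}, Reject strings end in {1}; accept={0}.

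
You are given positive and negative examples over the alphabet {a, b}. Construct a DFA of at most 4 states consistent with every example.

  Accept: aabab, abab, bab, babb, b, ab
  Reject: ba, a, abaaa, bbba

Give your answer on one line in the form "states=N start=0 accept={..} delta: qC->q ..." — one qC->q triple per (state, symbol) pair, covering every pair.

states=2 start=0 accept={1} delta: 0a->0 0b->1 1a->0 1b->1

Fold the examples into a partial DFA from state 0: repeatedly fix the first undefined (state, symbol) met by the shortest-then-alphabetical prefix, trying targets in increasing order and rejecting any under which an Accept and a Reject string meet in one state with the same remainder; add a state when all current targets are rejected. Accepting states are where Accept strings end.
a: 0a undefined. 0a->0: ok.
b: 0b undefined. 0b->0: no, aabab/ba meet in 0. Open state 1: 0b->1.
ba: 1a undefined. 1a->0: ok.
bb: 1b undefined. 1b->0: no, babb/ba meet in 0. 1b->1: ok.
All examples now run through 2 states with every (state, symbol) defined. Accept strings end in {1}, Reject strings end in {0}; accept={1}.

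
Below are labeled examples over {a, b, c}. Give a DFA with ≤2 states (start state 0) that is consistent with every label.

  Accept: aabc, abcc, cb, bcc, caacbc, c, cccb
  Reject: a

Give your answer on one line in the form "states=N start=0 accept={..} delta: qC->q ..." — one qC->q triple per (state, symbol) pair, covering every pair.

states=2 start=0 accept={1} delta: 0a->0 0b->0 0c->1 1a->0 1b->1 1c->1

Fold the examples into a partial DFA from state 0: repeatedly fix the first undefined (state, symbol) met by the shortest-then-alphabetical prefix, trying targets in increasing order and rejecting any under which an Accept and a Reject string meet in one state with the same remainder; add a state when all current targets are rejected. Accepting states are where Accept strings end.
a: 0a undefined. 0a->0: ok.
b: 0b undefined. 0b->0: ok.
c: 0c undefined. 0c->0: no, aabc/a meet in 0. Open state 1: 0c->1.
ca: 1a undefined. 1a->0: ok.
cb: 1b undefined. 1b->0: no, cb/a meet in 0. 1b->1: ok.
cc: 1c undefined. 1c->0: no, abcc/a meet in 0. 1c->1: ok.
All examples now run through 2 states with every (state, symbol) defined. Accept strings end in {1}, Reject strings end in {0}; accept={1}.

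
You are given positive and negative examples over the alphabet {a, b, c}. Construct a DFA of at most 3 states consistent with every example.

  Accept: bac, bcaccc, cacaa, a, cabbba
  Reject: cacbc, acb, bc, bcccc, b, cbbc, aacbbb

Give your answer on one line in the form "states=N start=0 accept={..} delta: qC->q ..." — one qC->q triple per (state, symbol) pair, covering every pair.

states=2 start=0 accept={0} delta: 0a->0 0b->1 0c->0 1a->0 1b->1 1c->1

Fold the examples into a partial DFA from state 0: repeatedly fix the first undefined (state, symbol) met by the shortest-then-alphabetical prefix, trying targets in increasing order and rejecting any under which an Accept and a Reject string meet in one state with the same remainder; add a state when all current targets are rejected. Accepting states are where Accept strings end.
a: 0a undefined. 0a->0: ok.
b: 0b undefined. 0b->0: no, bac/bc meet in 0 with "c" left. Open state 1: 0b->1.
c: 0c undefined. 0c->0: ok.
ba: 1a undefined. 1a->0: ok.
bc: 1c undefined. 1c->0: no, bac/cacbc meet in 0. 1c->1: ok.
cbb: 1b undefined. 1b->0: no, bac/cbbc meet in 0. 1b->1: ok.
All examples now run through 2 states with every (state, symbol) defined. Accept strings end in {0}, Reject strings end in {1}; accept={0}.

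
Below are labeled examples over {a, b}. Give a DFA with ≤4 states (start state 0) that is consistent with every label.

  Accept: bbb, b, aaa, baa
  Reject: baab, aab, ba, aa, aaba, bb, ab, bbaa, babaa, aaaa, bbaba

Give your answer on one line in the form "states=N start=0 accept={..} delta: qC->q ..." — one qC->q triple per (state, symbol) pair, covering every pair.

Fold the examples into a partial DFA from state 0: repeatedly fix the first undefined (state, symbol) met by the shortest-then-alphabetical prefix, trying targets in increasing order and rejecting any under which an Accept and a Reject string meet in one state with the same remainder; add a state when all current targets are rejected. Accepting states are where Accept strings end.
a: 0a undefined. 0a->0: no, b/aab meet in 0 with "b" left. Open state 1: 0a->1.
b: 0b undefined. 0b->0: no, bbb/bb meet in 0. 0b->1: ok.
aa: 1a undefined. 1a->0: no, b/aab meet in 1. 1a->1: no, b/ba meet in 1. Open state 2: 1a->2.
ab: 1b undefined. 1b->0: no, bbb/bbaba meet in 1. 1b->1: no, bbb/bb meet in 1. 1b->2: no, bbb/aab meet in 2 with "b" left. Open state 3: 1b->3.
aaa: 2a undefined. 2a->0: no, b/baab meet in 1. 2a->1: ok.
aab: 2b undefined. 2b->0: no, b/aaba meet in 1. 2b->1: no, b/aab meet in 1. 2b->2: no, b/aaba meet in 1. 2b->3: ok.
bba: 3a undefined. 3a->0: no, b/bbaa meet in 1. 3a->1: no, b/aaba meet in 1. 3a->2: no, b/bbaa meet in 1. 3a->3: ok.
bbb: 3b undefined. 3b->0: no, b/bbaba meet in 1. 3b->1: ok.
All examples now run through 4 states with every (state, symbol) defined. Accept strings end in {1}, Reject strings end in {2,3}; accept={1}.

states=4 start=0 accept={1} delta: 0a->1 0b->1 1a->2 1b->3 2a->1 2b->3 3a->3 3b->1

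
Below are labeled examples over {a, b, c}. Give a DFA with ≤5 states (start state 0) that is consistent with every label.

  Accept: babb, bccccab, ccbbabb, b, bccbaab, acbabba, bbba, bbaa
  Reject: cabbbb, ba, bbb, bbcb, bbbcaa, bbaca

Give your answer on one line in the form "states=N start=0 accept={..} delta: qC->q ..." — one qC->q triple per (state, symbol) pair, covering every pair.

Fold the examples into a partial DFA from state 0: repeatedly fix the first undefined (state, symbol) met by the shortest-then-alphabetical prefix, trying targets in increasing order and rejecting any under which an Accept and a Reject string meet in one state with the same remainder; add a state when all current targets are rejected. Accepting states are where Accept strings end.
a: 0a undefined. 0a->0: ok.
b: 0b undefined. 0b->0: no, babb/ba meet in 0. Open state 1: 0b->1.
c: 0c undefined. 0c->0: ok.
ba: 1a undefined. 1a->0: ok.
bb: 1b undefined. 1b->0: no, babb/cabbbb meet in 0. 1b->1: no, babb/cabbbb meet in 1. Open state 2: 1b->2.
bc: 1c undefined. 1c->0: ok.
bba: 2a undefined. 2a->0: no, acbabba/ba meet in 0. 2a->1: no, ccbbabb/bbb meet in 2 with "b" left. 2a->2: no, ccbbabb/cabbbb meet in 2 with "bb" left. Open state 3: 2a->3.
bbb: 2b undefined. 2b->0: no, bccccab/cabbbb meet in 1. 2b->1: no, babb/cabbbb meet in 2. 2b->2: no, babb/cabbbb meet in 2. 2b->3: no, acbabba/bbb meet in 3. Open state 4: 2b->4.
bbc: 2c undefined. 2c->0: no, bccccab/bbcb meet in 1. 2c->1: no, babb/bbcb meet in 2. 2c->2: ok.
bbaa: 3a undefined. 3a->0: no, bbaa/ba meet in 0. 3a->1: ok.
bbac: 3c undefined. 3c->0: ok.
bbba: 4a undefined. 4a->0: no, bbba/ba meet in 0. 4a->1: ok.
bbbc: 4c undefined. 4c->0: ok.
cabbbb: 4b undefined. 4b->0: ok.
ccbbab: 3b undefined. 3b->0: ok.
All examples now run through 5 states with every (state, symbol) defined. Accept strings end in {1,2,3}, Reject strings end in {0,4}; accept={1,2,3}.

states=5 start=0 accept={1,2,3} delta: 0a->0 0b->1 0c->0 1a->0 1b->2 1c->0 2a->3 2b->4 2c->2 3a->1 3b->0 3c->0 4a->1 4b->0 4c->0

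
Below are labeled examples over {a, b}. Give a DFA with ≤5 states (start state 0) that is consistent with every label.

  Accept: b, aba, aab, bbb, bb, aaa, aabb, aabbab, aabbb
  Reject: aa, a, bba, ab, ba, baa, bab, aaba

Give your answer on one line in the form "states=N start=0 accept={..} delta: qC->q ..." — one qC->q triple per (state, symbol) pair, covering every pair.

Grow the machine one transition at a time. Run the examples from 0; the earliest place one falls off (shortest prefix, ties alphabetical) gets sent to the lowest-numbered state that keeps every Accept/Reject pair distinguishable — a pair clashes when both reach the same state with identical unread suffix — and to a fresh state only if none does.
a: 0a undefined. 0a->0: no, b/ab meet in 0 with "b" left. Open state 1: 0a->1.
b: 0b undefined. 0b->0: ok.
aa: 1a undefined. 1a->0: no, b/aa meet in 0. 1a->1: no, aba/aaba meet in 1 with "ba" left. Open state 2: 1a->2.
ab: 1b undefined. 1b->0: no, b/ab meet in 0. 1b->1: no, aba/aa meet in 2. 1b->2: ok.
aaa: 2a undefined. 2a->0: ok.
aab: 2b undefined. 2b->0: no, aabbab/aa meet in 2. 2b->1: no, aab/a meet in 1. 2b->2: no, b/aaba meet in 0. Open state 3: 2b->3.
aaba: 3a undefined. 3a->0: no, b/aaba meet in 0. 3a->1: ok.
aabb: 3b undefined. 3b->0: no, aabbab/aa meet in 2. 3b->1: no, aabb/a meet in 1. 3b->2: no, aabb/aa meet in 2. 3b->3: no, aabbab/aa meet in 2. Open state 4: 3b->4.
aabba: 4a undefined. 4a->0: ok.
aabbb: 4b undefined. 4b->0: ok.
All examples now run through 5 states with every (state, symbol) defined. Accept strings end in {0,3,4}, Reject strings end in {1,2}; accept={0,3,4}.

states=5 start=0 accept={0,3,4} delta: 0a->1 0b->0 1a->2 1b->2 2a->0 2b->3 3a->1 3b->4 4a->0 4b->0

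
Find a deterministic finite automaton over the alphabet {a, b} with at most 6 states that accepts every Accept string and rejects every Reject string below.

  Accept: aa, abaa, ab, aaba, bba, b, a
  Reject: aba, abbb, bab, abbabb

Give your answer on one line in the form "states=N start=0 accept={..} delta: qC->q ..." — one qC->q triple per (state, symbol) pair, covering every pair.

states=5 start=0 accept={0,1,2,3} delta: 0a->1 0b->2 1a->0 1b->3 2a->2 2b->4 3a->4 3b->2 4a->0 4b->4

Fold the examples into a partial DFA from state 0: repeatedly fix the first undefined (state, symbol) met by the shortest-then-alphabetical prefix, trying targets in increasing order and rejecting any under which an Accept and a Reject string meet in one state with the same remainder; add a state when all current targets are rejected. Accepting states are where Accept strings end.
a: 0a undefined. 0a->0: no, aaba/aba meet in 0 with "ba" left. Open state 1: 0a->1.
b: 0b undefined. 0b->0: no, ab/bab meet in 1 with "b" left. 0b->1: no, bba/aba meet in 1 with "ba" left. Open state 2: 0b->2.
aa: 1a undefined. 1a->0: ok.
ab: 1b undefined. 1b->0: no, a/aba meet in 1. 1b->1: no, aa/aba meet in 0. 1b->2: no, aaba/aba meet in 2 with "a" left. Open state 3: 1b->3.
ba: 2a undefined. 2a->0: no, b/bab meet in 2. 2a->1: no, ab/bab meet in 3. 2a->2: ok.
bb: 2b undefined. 2b->0: no, aa/bab meet in 0. 2b->1: no, a/bab meet in 1. 2b->2: no, aaba/bab meet in 2. 2b->3: no, ab/bab meet in 3. Open state 4: 2b->4.
aba: 3a undefined. 3a->0: no, aa/aba meet in 0. 3a->1: no, a/aba meet in 1. 3a->2: no, abaa/aba meet in 2. 3a->3: no, abaa/aba meet in 3. 3a->4: ok.
abb: 3b undefined. 3b->0: no, aa/abbabb meet in 0. 3b->1: no, ab/abbb meet in 3. 3b->2: ok.
bba: 4a undefined. 4a->0: ok.
abbabb: 4b undefined. 4b->0: no, aa/abbabb meet in 0. 4b->1: no, a/abbabb meet in 1. 4b->2: no, aaba/abbabb meet in 2. 4b->3: no, ab/abbabb meet in 3. 4b->4: ok.
All examples now run through 5 states with every (state, symbol) defined. Accept strings end in {0,1,2,3}, Reject strings end in {4}; accept={0,1,2,3}.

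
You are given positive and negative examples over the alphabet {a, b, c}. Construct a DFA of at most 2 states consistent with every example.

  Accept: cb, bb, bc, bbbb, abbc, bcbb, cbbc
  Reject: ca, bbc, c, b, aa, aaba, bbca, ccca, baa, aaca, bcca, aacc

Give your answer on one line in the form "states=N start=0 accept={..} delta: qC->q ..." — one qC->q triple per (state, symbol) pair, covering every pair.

State merging on the prefix tree: take the shortest (then alphabetical) example prefix whose next move is undefined and point that move at state 0, else 1, else 2, ...; a target is out if some Accept/Reject pair would then sit in one state with the same input left (inseparable). If every existing state is out, open a new one.
a: 0a undefined. 0a->0: no, abbc/bbc meet in 0 with "bbc" left. Open state 1: 0a->1.
b: 0b undefined. 0b->0: no, bb/b meet in 0. 0b->1: ok.
c: 0c undefined. 0c->0: no, cb/ca meet in 1. 0c->1: ok.
aa: 1a undefined. 1a->0: no, bc/aacc meet in 1 with "c" left. 1a->1: ok.
ab: 1b undefined. 1b->0: ok.
bc: 1c undefined. 1c->0: ok.
All examples now run through 2 states with every (state, symbol) defined. Accept strings end in {0}, Reject strings end in {1}; accept={0}.

states=2 start=0 accept={0} delta: 0a->1 0b->1 0c->1 1a->1 1b->0 1c->0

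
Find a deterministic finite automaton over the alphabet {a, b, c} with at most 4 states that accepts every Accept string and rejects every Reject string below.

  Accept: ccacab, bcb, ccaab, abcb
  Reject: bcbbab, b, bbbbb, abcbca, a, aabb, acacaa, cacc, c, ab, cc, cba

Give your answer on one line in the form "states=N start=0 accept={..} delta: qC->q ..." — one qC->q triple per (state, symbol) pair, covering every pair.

State merging on the prefix tree: take the shortest (then alphabetical) example prefix whose next move is undefined and point that move at state 0, else 1, else 2, ...; a target is out if some Accept/Reject pair would then sit in one state with the same input left (inseparable). If every existing state is out, open a new one.
a: 0a undefined. 0a->0: ok.
b: 0b undefined. 0b->0: ok.
c: 0c undefined. 0c->0: no, ccacab/bcbbab meet in 0. Open state 1: 0c->1.
ca: 1a undefined. 1a->0: ok.
cb: 1b undefined. 1b->0: no, bcb/bcbbab meet in 0. 1b->1: no, bcb/c meet in 1. Open state 2: 1b->2.
cc: 1c undefined. 1c->0: no, ccacab/b meet in 0. 1c->1: no, ccacab/b meet in 0. 1c->2: no, bcb/cacc meet in 2. Open state 3: 1c->3.
cba: 2a undefined. 2a->0: ok.
cca: 3a undefined. 3a->0: no, ccacab/b meet in 0. 3a->1: no, ccaab/b meet in 0. 3a->2: no, ccaab/b meet in 0. 3a->3: ok.
bcbb: 2b undefined. 2b->0: ok.
ccac: 3c undefined. 3c->0: no, ccacab/bcbbab meet in 0. 3c->1: no, ccacab/bcbbab meet in 0. 3c->2: no, ccacab/bcbbab meet in 0. 3c->3: ok.
abcbc: 2c undefined. 2c->0: ok.
ccaab: 3b undefined. 3b->0: no, ccacab/bcbbab meet in 0. 3b->1: no, ccacab/c meet in 1. 3b->2: ok.
All examples now run through 4 states with every (state, symbol) defined. Accept strings end in {2}, Reject strings end in {0,1,3}; accept={2}.

states=4 start=0 accept={2} delta: 0a->0 0b->0 0c->1 1a->0 1b->2 1c->3 2a->0 2b->0 2c->0 3a->3 3b->2 3c->3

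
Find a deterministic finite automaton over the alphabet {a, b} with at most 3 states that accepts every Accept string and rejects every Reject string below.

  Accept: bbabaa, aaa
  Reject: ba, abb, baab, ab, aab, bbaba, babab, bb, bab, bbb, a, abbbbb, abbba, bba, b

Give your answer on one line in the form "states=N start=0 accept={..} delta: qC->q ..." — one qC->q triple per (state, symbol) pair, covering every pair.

State merging on the prefix tree: take the shortest (then alphabetical) example prefix whose next move is undefined and point that move at state 0, else 1, else 2, ...; a target is out if some Accept/Reject pair would then sit in one state with the same input left (inseparable). If every existing state is out, open a new one.
a: 0a undefined. 0a->0: no, aaa/a meet in 0. Open state 1: 0a->1.
b: 0b undefined. 0b->0: ok.
aa: 1a undefined. 1a->0: no, aaa/ba meet in 1. 1a->1: no, aaa/ba meet in 1. Open state 2: 1a->2.
ab: 1b undefined. 1b->0: ok.
aaa: 2a undefined. 2a->0: no, aaa/abb meet in 0. 2a->1: no, aaa/ba meet in 1. 2a->2: ok.
aab: 2b undefined. 2b->0: ok.
All examples now run through 3 states with every (state, symbol) defined. Accept strings end in {2}, Reject strings end in {0,1}; accept={2}.

states=3 start=0 accept={2} delta: 0a->1 0b->0 1a->2 1b->0 2a->2 2b->0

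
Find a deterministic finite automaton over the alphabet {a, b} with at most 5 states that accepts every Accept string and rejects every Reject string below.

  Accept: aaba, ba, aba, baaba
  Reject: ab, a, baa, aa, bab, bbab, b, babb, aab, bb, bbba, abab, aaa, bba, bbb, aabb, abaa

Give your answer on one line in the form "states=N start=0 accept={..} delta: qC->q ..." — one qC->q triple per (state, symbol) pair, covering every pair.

states=4 start=0 accept={2} delta: 0a->0 0b->1 1a->2 1b->3 2a->0 2b->0 3a->0 3b->0

Grow the machine one transition at a time. Run the examples from 0; the earliest place one falls off (shortest prefix, ties alphabetical) gets sent to the lowest-numbered state that keeps every Accept/Reject pair distinguishable — a pair clashes when both reach the same state with identical unread suffix — and to a fresh state only if none does.
a: 0a undefined. 0a->0: ok.
b: 0b undefined. 0b->0: no, aaba/ab meet in 0. Open state 1: 0b->1.
ba: 1a undefined. 1a->0: no, aaba/a meet in 0. 1a->1: no, aaba/ab meet in 1. Open state 2: 1a->2.
bb: 1b undefined. 1b->0: no, aaba/bbba meet in 2. 1b->1: no, aaba/bbba meet in 2. 1b->2: no, aaba/bb meet in 2. Open state 3: 1b->3.
baa: 2a undefined. 2a->0: ok.
bab: 2b undefined. 2b->0: ok.
bba: 3a undefined. 3a->0: ok.
bbb: 3b undefined. 3b->0: ok.
All examples now run through 4 states with every (state, symbol) defined. Accept strings end in {2}, Reject strings end in {0,1,3}; accept={2}.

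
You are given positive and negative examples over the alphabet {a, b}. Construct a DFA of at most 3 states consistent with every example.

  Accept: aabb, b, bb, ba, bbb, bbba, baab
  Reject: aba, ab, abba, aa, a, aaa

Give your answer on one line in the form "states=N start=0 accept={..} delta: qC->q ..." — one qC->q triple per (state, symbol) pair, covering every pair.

Grow the machine one transition at a time. Run the examples from 0; the earliest place one falls off (shortest prefix, ties alphabetical) gets sent to the lowest-numbered state that keeps every Accept/Reject pair distinguishable — a pair clashes when both reach the same state with identical unread suffix — and to a fresh state only if none does.
a: 0a undefined. 0a->0: no, b/ab meet in 0 with "b" left. Open state 1: 0a->1.
b: 0b undefined. 0b->0: no, ba/a meet in 1. 0b->1: no, b/a meet in 1. Open state 2: 0b->2.
aa: 1a undefined. 1a->0: ok.
ab: 1b undefined. 1b->0: no, ba/abba meet in 2 with "a" left. 1b->1: ok.
ba: 2a undefined. 2a->0: no, ba/aba meet in 0. 2a->1: no, ba/ab meet in 1. 2a->2: ok.
bb: 2b undefined. 2b->0: no, aabb/aba meet in 0. 2b->1: no, aabb/ab meet in 1. 2b->2: ok.
All examples now run through 3 states with every (state, symbol) defined. Accept strings end in {2}, Reject strings end in {0,1}; accept={2}.

states=3 start=0 accept={2} delta: 0a->1 0b->2 1a->0 1b->1 2a->2 2b->2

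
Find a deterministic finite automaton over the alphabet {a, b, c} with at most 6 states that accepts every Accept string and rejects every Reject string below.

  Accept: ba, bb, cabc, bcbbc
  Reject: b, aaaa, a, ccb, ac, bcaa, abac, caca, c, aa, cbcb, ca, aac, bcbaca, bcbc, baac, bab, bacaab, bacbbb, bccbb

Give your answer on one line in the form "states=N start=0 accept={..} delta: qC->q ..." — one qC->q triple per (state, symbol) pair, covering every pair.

states=3 start=0 accept={2} delta: 0a->0 0b->1 0c->0 1a->2 1b->2 1c->2 2a->0 2b->0 2c->1

State merging on the prefix tree: take the shortest (then alphabetical) example prefix whose next move is undefined and point that move at state 0, else 1, else 2, ...; a target is out if some Accept/Reject pair would then sit in one state with the same input left (inseparable). If every existing state is out, open a new one.
a: 0a undefined. 0a->0: ok.
b: 0b undefined. 0b->0: no, ba/b meet in 0. Open state 1: 0b->1.
c: 0c undefined. 0c->0: ok.
ba: 1a undefined. 1a->0: no, ba/aaaa meet in 0. 1a->1: no, ba/b meet in 1. Open state 2: 1a->2.
bb: 1b undefined. 1b->0: no, bb/aaaa meet in 0. 1b->1: no, bb/b meet in 1. 1b->2: ok.
bc: 1c undefined. 1c->0: no, ba/bccbb meet in 2. 1c->1: no, ba/cbcb meet in 2. 1c->2: ok.
baa: 2a undefined. 2a->0: ok.
bab: 2b undefined. 2b->0: ok.
bac: 2c undefined. 2c->0: no, ba/bccbb meet in 2. 2c->1: ok.
All examples now run through 3 states with every (state, symbol) defined. Accept strings end in {2}, Reject strings end in {0,1}; accept={2}.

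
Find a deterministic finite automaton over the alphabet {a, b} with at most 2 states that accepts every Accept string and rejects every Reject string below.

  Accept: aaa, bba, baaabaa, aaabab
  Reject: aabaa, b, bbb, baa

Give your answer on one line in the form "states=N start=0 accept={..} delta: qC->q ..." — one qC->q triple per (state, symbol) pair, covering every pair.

Grow the machine one transition at a time. Run the examples from 0; the earliest place one falls off (shortest prefix, ties alphabetical) gets sent to the lowest-numbered state that keeps every Accept/Reject pair distinguishable — a pair clashes when both reach the same state with identical unread suffix — and to a fresh state only if none does.
a: 0a undefined. 0a->0: ok.
b: 0b undefined. 0b->0: no, aaa/aabaa meet in 0. Open state 1: 0b->1.
ba: 1a undefined. 1a->0: no, aaa/aabaa meet in 0. 1a->1: ok.
bb: 1b undefined. 1b->0: ok.
All examples now run through 2 states with every (state, symbol) defined. Accept strings end in {0}, Reject strings end in {1}; accept={0}.

states=2 start=0 accept={0} delta: 0a->0 0b->1 1a->1 1b->0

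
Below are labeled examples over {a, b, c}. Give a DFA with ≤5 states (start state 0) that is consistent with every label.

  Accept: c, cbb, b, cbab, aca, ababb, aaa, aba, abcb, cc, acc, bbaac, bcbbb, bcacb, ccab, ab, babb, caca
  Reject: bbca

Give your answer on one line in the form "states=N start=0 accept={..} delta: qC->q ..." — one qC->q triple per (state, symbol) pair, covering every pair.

Grow the machine one transition at a time. Run the examples from 0; the earliest place one falls off (shortest prefix, ties alphabetical) gets sent to the lowest-numbered state that keeps every Accept/Reject pair distinguishable — a pair clashes when both reach the same state with identical unread suffix — and to a fresh state only if none does.
a: 0a undefined. 0a->0: ok.
b: 0b undefined. 0b->0: no, aca/bbca meet in 0 with "ca" left. Open state 1: 0b->1.
c: 0c undefined. 0c->0: ok.
ba: 1a undefined. 1a->0: ok.
bb: 1b undefined. 1b->0: no, c/bbca meet in 0. 1b->1: ok.
bc: 1c undefined. 1c->0: no, c/bbca meet in 0. 1c->1: no, c/bbca meet in 0. Open state 2: 1c->2.
bca: 2a undefined. 2a->0: no, c/bbca meet in 0. 2a->1: no, cbb/bbca meet in 1. 2a->2: ok.
bcb: 2b undefined. 2b->0: ok.
bcac: 2c undefined. 2c->0: ok.
All examples now run through 3 states with every (state, symbol) defined. Accept strings end in {0,1}, Reject strings end in {2}; accept={0,1}.

states=3 start=0 accept={0,1} delta: 0a->0 0b->1 0c->0 1a->0 1b->1 1c->2 2a->2 2b->0 2c->0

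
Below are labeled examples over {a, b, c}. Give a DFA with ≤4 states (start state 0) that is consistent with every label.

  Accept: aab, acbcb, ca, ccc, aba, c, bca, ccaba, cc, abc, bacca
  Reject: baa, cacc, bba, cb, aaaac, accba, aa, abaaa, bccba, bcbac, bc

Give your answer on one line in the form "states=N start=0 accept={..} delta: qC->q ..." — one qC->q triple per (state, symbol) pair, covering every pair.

states=4 start=0 accept={0,1} delta: 0a->1 0b->2 0c->0 1a->2 1b->0 1c->2 2a->2 2b->1 2c->3 3a->0 3b->1 3c->0

Fold the examples into a partial DFA from state 0: repeatedly fix the first undefined (state, symbol) met by the shortest-then-alphabetical prefix, trying targets in increasing order and rejecting any under which an Accept and a Reject string meet in one state with the same remainder; add a state when all current targets are rejected. Accepting states are where Accept strings end.
a: 0a undefined. 0a->0: no, c/aaaac meet in 0 with "c" left. Open state 1: 0a->1.
b: 0b undefined. 0b->0: no, c/bc meet in 0 with "c" left. 0b->1: no, aba/bba meet in 1 with "ba" left. Open state 2: 0b->2.
c: 0c undefined. 0c->0: ok.
aa: 1a undefined. 1a->0: no, aab/cb meet in 2. 1a->1: no, ca/aa meet in 1. 1a->2: ok.
ab: 1b undefined. 1b->0: ok.
ac: 1c undefined. 1c->0: no, ccc/cacc meet in 0. 1c->1: no, acbcb/cb meet in 2. 1c->2: ok.
ba: 2a undefined. 2a->0: no, ca/baa meet in 1. 2a->1: no, ca/abaaa meet in 1. 2a->2: ok.
bb: 2b undefined. 2b->0: no, acbcb/baa meet in 2. 2b->1: ok.
bc: 2c undefined. 2c->0: no, ccc/cacc meet in 0. 2c->1: no, aab/cacc meet in 1. 2c->2: no, bca/baa meet in 2. Open state 3: 2c->3.
bca: 3a undefined. 3a->0: ok.
bcb: 3b undefined. 3b->0: no, aab/accba meet in 1. 3b->1: ok.
bcc: 3c undefined. 3c->0: ok.
All examples now run through 4 states with every (state, symbol) defined. Accept strings end in {0,1}, Reject strings end in {2,3}; accept={0,1}.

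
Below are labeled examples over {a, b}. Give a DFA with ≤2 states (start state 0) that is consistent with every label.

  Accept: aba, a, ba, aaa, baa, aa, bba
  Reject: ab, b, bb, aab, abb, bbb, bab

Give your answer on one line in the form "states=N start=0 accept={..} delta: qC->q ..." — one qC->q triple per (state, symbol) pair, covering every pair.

states=2 start=0 accept={0} delta: 0a->0 0b->1 1a->0 1b->1

State merging on the prefix tree: take the shortest (then alphabetical) example prefix whose next move is undefined and point that move at state 0, else 1, else 2, ...; a target is out if some Accept/Reject pair would then sit in one state with the same input left (inseparable). If every existing state is out, open a new one.
a: 0a undefined. 0a->0: ok.
b: 0b undefined. 0b->0: no, aba/ab meet in 0. Open state 1: 0b->1.
ba: 1a undefined. 1a->0: ok.
bb: 1b undefined. 1b->0: no, aba/bb meet in 0. 1b->1: ok.
All examples now run through 2 states with every (state, symbol) defined. Accept strings end in {0}, Reject strings end in {1}; accept={0}.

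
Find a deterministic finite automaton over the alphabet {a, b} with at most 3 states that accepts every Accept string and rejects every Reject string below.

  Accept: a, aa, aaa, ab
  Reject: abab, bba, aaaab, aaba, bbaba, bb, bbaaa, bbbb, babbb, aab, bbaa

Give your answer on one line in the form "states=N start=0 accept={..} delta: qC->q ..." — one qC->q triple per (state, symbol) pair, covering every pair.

states=3 start=0 accept={0,1} delta: 0a->1 0b->2 1a->0 1b->1 2a->2 2b->2

Grow the machine one transition at a time. Run the examples from 0; the earliest place one falls off (shortest prefix, ties alphabetical) gets sent to the lowest-numbered state that keeps every Accept/Reject pair distinguishable — a pair clashes when both reach the same state with identical unread suffix — and to a fresh state only if none does.
a: 0a undefined. 0a->0: no, ab/aaaab meet in 0 with "b" left. Open state 1: 0a->1.
b: 0b undefined. 0b->0: no, a/bba meet in 1. 0b->1: no, ab/bb meet in 1 with "b" left. Open state 2: 0b->2.
aa: 1a undefined. 1a->0: ok.
ab: 1b undefined. 1b->0: no, aa/abab meet in 0. 1b->1: ok.
ba: 2a undefined. 2a->0: no, aa/aaba meet in 0. 2a->1: no, a/aaba meet in 1. 2a->2: ok.
bb: 2b undefined. 2b->0: no, a/bba meet in 1. 2b->1: no, a/bb meet in 1. 2b->2: ok.
All examples now run through 3 states with every (state, symbol) defined. Accept strings end in {0,1}, Reject strings end in {2}; accept={0,1}.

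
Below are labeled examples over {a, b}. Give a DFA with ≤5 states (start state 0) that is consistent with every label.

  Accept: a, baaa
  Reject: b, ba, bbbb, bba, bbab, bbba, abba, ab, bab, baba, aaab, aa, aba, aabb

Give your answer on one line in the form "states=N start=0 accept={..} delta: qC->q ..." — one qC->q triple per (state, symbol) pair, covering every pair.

State merging on the prefix tree: take the shortest (then alphabetical) example prefix whose next move is undefined and point that move at state 0, else 1, else 2, ...; a target is out if some Accept/Reject pair would then sit in one state with the same input left (inseparable). If every existing state is out, open a new one.
a: 0a undefined. 0a->0: no, a/aa meet in 0. Open state 1: 0a->1.
b: 0b undefined. 0b->0: no, a/ba meet in 1. 0b->1: no, a/b meet in 1. Open state 2: 0b->2.
aa: 1a undefined. 1a->0: ok.
ab: 1b undefined. 1b->0: no, a/aba meet in 1. 1b->1: no, a/ab meet in 1. 1b->2: ok.
ba: 2a undefined. 2a->0: no, baaa/ba meet in 0. 2a->1: no, a/ba meet in 1. 2a->2: no, baaa/b meet in 2. Open state 3: 2a->3.
bb: 2b undefined. 2b->0: no, a/bba meet in 1. 2b->1: no, a/bbbb meet in 1. 2b->2: ok.
baa: 3a undefined. 3a->0: ok.
bab: 3b undefined. 3b->0: no, a/baba meet in 1. 3b->1: no, a/bbab meet in 1. 3b->2: ok.
All examples now run through 4 states with every (state, symbol) defined. Accept strings end in {1}, Reject strings end in {0,2,3}; accept={1}.

states=4 start=0 accept={1} delta: 0a->1 0b->2 1a->0 1b->2 2a->3 2b->2 3a->0 3b->2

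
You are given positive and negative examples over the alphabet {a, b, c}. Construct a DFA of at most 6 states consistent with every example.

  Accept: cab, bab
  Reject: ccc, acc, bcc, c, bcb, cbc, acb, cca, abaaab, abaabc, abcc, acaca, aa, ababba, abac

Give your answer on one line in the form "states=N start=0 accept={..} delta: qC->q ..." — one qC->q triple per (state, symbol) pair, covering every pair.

states=3 start=0 accept={2} delta: 0a->0 0b->1 0c->1 1a->2 1b->0 1c->0 2a->0 2b->2 2c->0

State merging on the prefix tree: take the shortest (then alphabetical) example prefix whose next move is undefined and point that move at state 0, else 1, else 2, ...; a target is out if some Accept/Reject pair would then sit in one state with the same input left (inseparable). If every existing state is out, open a new one.
a: 0a undefined. 0a->0: ok.
b: 0b undefined. 0b->0: no, bab/abaaab meet in 0. Open state 1: 0b->1.
c: 0c undefined. 0c->0: no, cab/acb meet in 1. 0c->1: ok.
ba: 1a undefined. 1a->0: no, cab/c meet in 1. 1a->1: no, cab/acb meet in 1 with "b" left. Open state 2: 1a->2.
bc: 1c undefined. 1c->0: ok.
cb: 1b undefined. 1b->0: ok.
bab: 2b undefined. 2b->0: no, cab/acc meet in 0. 2b->1: no, cab/ccc meet in 1. 2b->2: ok.
abaa: 2a undefined. 2a->0: ok.
abac: 2c undefined. 2c->0: ok.
All examples now run through 3 states with every (state, symbol) defined. Accept strings end in {2}, Reject strings end in {0,1}; accept={2}.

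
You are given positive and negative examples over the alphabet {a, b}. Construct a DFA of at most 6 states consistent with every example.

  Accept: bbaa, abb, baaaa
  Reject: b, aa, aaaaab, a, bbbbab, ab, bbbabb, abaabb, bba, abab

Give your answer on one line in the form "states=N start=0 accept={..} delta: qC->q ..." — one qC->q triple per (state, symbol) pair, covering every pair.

states=5 start=0 accept={2,4} delta: 0a->0 0b->1 1a->2 1b->2 2a->3 2b->3 3a->4 3b->0 4a->2 4b->0

Fold the examples into a partial DFA from state 0: repeatedly fix the first undefined (state, symbol) met by the shortest-then-alphabetical prefix, trying targets in increasing order and rejecting any under which an Accept and a Reject string meet in one state with the same remainder; add a state when all current targets are rejected. Accepting states are where Accept strings end.
a: 0a undefined. 0a->0: ok.
b: 0b undefined. 0b->0: no, bbaa/b meet in 0. Open state 1: 0b->1.
ba: 1a undefined. 1a->0: no, abb/abaabb meet in 1 with "b" left. 1a->1: no, abb/abab meet in 1 with "b" left. Open state 2: 1a->2.
bb: 1b undefined. 1b->0: no, bbaa/aa meet in 0. 1b->1: no, abb/b meet in 1. 1b->2: ok.
baa: 2a undefined. 2a->0: no, bbaa/aa meet in 0. 2a->1: no, baaaa/b meet in 1. 2a->2: no, bbaa/bba meet in 2. Open state 3: 2a->3.
bbb: 2b undefined. 2b->0: no, abb/bbbabb meet in 2. 2b->1: no, abb/bbbabb meet in 2. 2b->2: no, abb/abab meet in 2. 2b->3: ok.
baaa: 3a undefined. 3a->0: no, bbaa/aa meet in 0. 3a->1: no, bbaa/b meet in 1. 3a->2: no, baaaa/bba meet in 3. 3a->3: no, bbaa/bba meet in 3. Open state 4: 3a->4.
bbbb: 3b undefined. 3b->0: ok.
baaaa: 4a undefined. 4a->0: no, baaaa/aa meet in 0. 4a->1: no, baaaa/b meet in 1. 4a->2: ok.
bbbab: 4b undefined. 4b->0: ok.
All examples now run through 5 states with every (state, symbol) defined. Accept strings end in {2,4}, Reject strings end in {0,1,3}; accept={2,4}.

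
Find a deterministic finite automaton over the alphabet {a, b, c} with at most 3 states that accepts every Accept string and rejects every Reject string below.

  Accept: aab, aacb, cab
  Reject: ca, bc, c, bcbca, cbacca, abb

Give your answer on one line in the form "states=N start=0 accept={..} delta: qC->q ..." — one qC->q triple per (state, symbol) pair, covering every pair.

Fold the examples into a partial DFA from state 0: repeatedly fix the first undefined (state, symbol) met by the shortest-then-alphabetical prefix, trying targets in increasing order and rejecting any under which an Accept and a Reject string meet in one state with the same remainder; add a state when all current targets are rejected. Accepting states are where Accept strings end.
a: 0a undefined. 0a->0: ok.
b: 0b undefined. 0b->0: no, aab/abb meet in 0. Open state 1: 0b->1.
c: 0c undefined. 0c->0: ok.
bc: 1c undefined. 1c->0: ok.
abb: 1b undefined. 1b->0: ok.
cba: 1a undefined. 1a->0: ok.
All examples now run through 2 states with every (state, symbol) defined. Accept strings end in {1}, Reject strings end in {0}; accept={1}.

states=2 start=0 accept={1} delta: 0a->0 0b->1 0c->0 1a->0 1b->0 1c->0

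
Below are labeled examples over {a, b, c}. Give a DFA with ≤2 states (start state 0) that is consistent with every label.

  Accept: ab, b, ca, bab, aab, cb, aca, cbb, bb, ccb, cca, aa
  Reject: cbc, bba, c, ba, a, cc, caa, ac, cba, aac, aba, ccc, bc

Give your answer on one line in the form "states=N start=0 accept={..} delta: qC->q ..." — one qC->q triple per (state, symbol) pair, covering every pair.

Fold the examples into a partial DFA from state 0: repeatedly fix the first undefined (state, symbol) met by the shortest-then-alphabetical prefix, trying targets in increasing order and rejecting any under which an Accept and a Reject string meet in one state with the same remainder; add a state when all current targets are rejected. Accepting states are where Accept strings end.
a: 0a undefined. 0a->0: no, aa/a meet in 0. Open state 1: 0a->1.
b: 0b undefined. 0b->0: ok.
c: 0c undefined. 0c->0: no, b/cbc meet in 0. 0c->1: ok.
aa: 1a undefined. 1a->0: ok.
ab: 1b undefined. 1b->0: ok.
ac: 1c undefined. 1c->0: no, ab/cc meet in 0. 1c->1: ok.
All examples now run through 2 states with every (state, symbol) defined. Accept strings end in {0}, Reject strings end in {1}; accept={0}.

states=2 start=0 accept={0} delta: 0a->1 0b->0 0c->1 1a->0 1b->0 1c->1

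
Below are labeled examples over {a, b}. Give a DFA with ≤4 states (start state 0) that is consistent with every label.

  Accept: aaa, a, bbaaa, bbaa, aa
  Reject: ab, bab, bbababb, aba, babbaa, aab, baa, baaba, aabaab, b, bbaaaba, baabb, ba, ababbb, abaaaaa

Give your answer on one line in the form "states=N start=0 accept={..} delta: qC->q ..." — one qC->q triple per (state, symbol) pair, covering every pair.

states=4 start=0 accept={0} delta: 0a->0 0b->1 1a->1 1b->2 2a->3 2b->1 3a->0 3b->0

Grow the machine one transition at a time. Run the examples from 0; the earliest place one falls off (shortest prefix, ties alphabetical) gets sent to the lowest-numbered state that keeps every Accept/Reject pair distinguishable — a pair clashes when both reach the same state with identical unread suffix — and to a fresh state only if none does.
a: 0a undefined. 0a->0: ok.
b: 0b undefined. 0b->0: no, aaa/ab meet in 0. Open state 1: 0b->1.
ba: 1a undefined. 1a->0: no, aaa/aba meet in 0. 1a->1: ok.
bb: 1b undefined. 1b->0: no, aaa/bab meet in 0. 1b->1: no, bbaaa/ab meet in 1. Open state 2: 1b->2.
bba: 2a undefined. 2a->0: no, aaa/baaba meet in 0. 2a->1: no, bbaaa/ab meet in 1. 2a->2: no, bbaaa/bab meet in 2. Open state 3: 2a->3.
babb: 2b undefined. 2b->0: no, aaa/babbaa meet in 0. 2b->1: ok.
bbaa: 3a undefined. 3a->0: ok.
bbab: 3b undefined. 3b->0: ok.
All examples now run through 4 states with every (state, symbol) defined. Accept strings end in {0}, Reject strings end in {1,2,3}; accept={0}.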